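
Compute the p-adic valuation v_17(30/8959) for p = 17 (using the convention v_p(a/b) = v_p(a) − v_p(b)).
v_17(30/8959) = -2

Factor powers of 17 from the numerator and denominator of the reduced fraction: 30 = 17^0 · 30 and 8959 = 17^2 · 31. Apply v_p(a/b) = v_p(a) − v_p(b): v_17(30/8959) = 0 − 2 = -2.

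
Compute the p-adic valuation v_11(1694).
v_11(1694) = 2

v_11(n) is the largest exponent k such that 11^k divides n. Factor out: 1694 = 11^2 · 14. (Sign doesn't affect v_p.) So v_11(1694) = 2.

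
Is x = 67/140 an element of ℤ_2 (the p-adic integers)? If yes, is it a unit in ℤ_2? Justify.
x ∉ ℤ_2 (v_2(x) = -2 < 0)

ℤ_2 = {x ∈ ℚ_2 : v_2(x) ≥ 0} and ℤ_2^× = {x ∈ ℤ_2 : v_2(x) = 0}. Here v_2(67/140) = v_2(num) − v_2(den) = -2; compare against these criteria.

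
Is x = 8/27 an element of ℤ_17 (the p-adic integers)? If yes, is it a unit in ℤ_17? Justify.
x ∈ ℤ_17^× (unit); v_17(x) = 0

ℤ_17 = {x ∈ ℚ_17 : v_17(x) ≥ 0} and ℤ_17^× = {x ∈ ℤ_17 : v_17(x) = 0}. Here v_17(8/27) = v_17(num) − v_17(den) = 0; compare against these criteria.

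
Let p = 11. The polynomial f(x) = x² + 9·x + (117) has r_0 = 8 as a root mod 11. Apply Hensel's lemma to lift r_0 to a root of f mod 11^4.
r_3 = 6256 (mod 14641)

Hensel: r_{i+1} = r_i − f(r_i)·(f′(r_i))^{-1} mod 11^{i+2}, f′(x) = 2x + 9. Iterate:
  r_0 = 8 (mod 11)
  r_1 = 85 (mod 121)
  r_2 = 932 (mod 1331)
  r_3 = 6256 (mod 14641)
Final: r = 6256 satisfies f(r) ≡ 0 mod 11^4.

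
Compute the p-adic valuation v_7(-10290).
v_7(-10290) = 3

v_7(n) is the largest exponent k such that 7^k divides n. Factor out: -10290 = -7^3 · 30. (Sign doesn't affect v_p.) So v_7(-10290) = 3.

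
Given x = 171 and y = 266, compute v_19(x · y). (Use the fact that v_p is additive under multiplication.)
v_19(45486) = 2

v_p(x) = 1 (factor: 171 = 19^1 · 9); v_p(y) = 1 (factor: 266 = 19^1 · 14). Additivity: v_p(xy) = v_p(x) + v_p(y) = 1 + 1 = 2. (Direct check: xy = 45486 = 19^2 · (126).)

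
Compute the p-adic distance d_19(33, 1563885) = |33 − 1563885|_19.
d_19(33, 1563885) = 1/130321

Step 1 — x − y = 33 − 1563885 = -1563852. Step 2 — v_19(-1563852) = 4 (factor: -1563852 = −(19^4 · 12); the sign does not affect v_p). Step 3 — |x − y|_19 = 19^{-4} = 1/130321.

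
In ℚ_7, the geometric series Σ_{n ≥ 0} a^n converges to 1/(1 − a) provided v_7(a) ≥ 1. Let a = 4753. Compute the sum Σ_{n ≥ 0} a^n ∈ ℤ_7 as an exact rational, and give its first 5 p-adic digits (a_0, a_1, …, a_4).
Σ a^n = 1/(1 − a) = -1/4752;  first 5 digits = (1, 0, 6, 6, 2)

v_7(a) = 2 ≥ 1, so the series converges in ℤ_7 to 1/(1 − a) = 1/(1 − 4753) = -1/4752. Expand this rational in ℤ_7: compute digits iteratively via d_i = x_i mod 7, x_{i+1} = (x_i − d_i)/7. The first 5 digits are (1, 0, 6, 6, 2).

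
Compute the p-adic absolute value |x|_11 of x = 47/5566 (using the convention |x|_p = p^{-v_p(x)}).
|47/5566|_11 = 121

Step 1 — compute v_11(x) by factoring powers of 11 out of the numerator and denominator: v_11(47/5566) = -2. Step 2 — apply |x|_p = p^{-v_p(x)} = 11^{2} = 121.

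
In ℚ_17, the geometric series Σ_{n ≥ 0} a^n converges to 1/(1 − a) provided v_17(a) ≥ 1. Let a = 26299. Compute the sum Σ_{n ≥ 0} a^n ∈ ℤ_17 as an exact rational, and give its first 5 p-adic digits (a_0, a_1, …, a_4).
Σ a^n = 1/(1 − a) = -1/26298;  first 5 digits = (1, 0, 6, 5, 2)

v_17(a) = 2 ≥ 1, so the series converges in ℤ_17 to 1/(1 − a) = 1/(1 − 26299) = -1/26298. Expand this rational in ℤ_17: compute digits iteratively via d_i = x_i mod 17, x_{i+1} = (x_i − d_i)/17. The first 5 digits are (1, 0, 6, 5, 2).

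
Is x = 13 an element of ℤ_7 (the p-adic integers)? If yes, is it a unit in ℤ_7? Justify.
x ∈ ℤ_7^× (unit); v_7(x) = 0

ℤ_7 = {x ∈ ℚ_7 : v_7(x) ≥ 0} and ℤ_7^× = {x ∈ ℤ_7 : v_7(x) = 0}. Here v_7(13) = v_7(num) − v_7(den) = 0; compare against these criteria.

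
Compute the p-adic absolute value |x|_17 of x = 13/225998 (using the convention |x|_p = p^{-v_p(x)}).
|13/225998|_17 = 4913

Step 1 — compute v_17(x) by factoring powers of 17 out of the numerator and denominator: v_17(13/225998) = -3. Step 2 — apply |x|_p = p^{-v_p(x)} = 17^{3} = 4913.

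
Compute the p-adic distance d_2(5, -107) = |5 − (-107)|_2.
d_2(5, -107) = 1/16

Step 1 — x − y = 5 − (-107) = 112. Step 2 — v_2(112) = 4 (factor: 112 = (2^4 · 7); the sign does not affect v_p). Step 3 — |x − y|_2 = 2^{-4} = 1/16.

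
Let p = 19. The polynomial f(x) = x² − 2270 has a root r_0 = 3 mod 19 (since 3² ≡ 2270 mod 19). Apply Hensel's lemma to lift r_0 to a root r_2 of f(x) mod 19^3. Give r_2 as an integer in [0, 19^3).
r_2 = 5133 (mod 6859)

Hensel's recurrence: r_{i+1} = r_i − f(r_i)·(f′(r_i))^{-1} mod 19^{i+2}, with f′(x) = 2x. Iterate:
  r_0 = 3 (mod 19)
  r_1 = 79 (mod 361)
  r_2 = 5133 (mod 6859)
Final: r_2 = 5133, and one checks f(r_2) ≡ 0 mod 19^3.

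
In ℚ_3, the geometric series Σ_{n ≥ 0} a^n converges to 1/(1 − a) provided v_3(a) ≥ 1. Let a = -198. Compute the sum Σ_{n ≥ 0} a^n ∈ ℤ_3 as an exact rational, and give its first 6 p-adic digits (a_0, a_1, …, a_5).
Σ a^n = 1/(1 − a) = 1/199;  first 6 digits = (1, 0, 2, 1, 1, 1)

v_3(a) = 2 ≥ 1, so the series converges in ℤ_3 to 1/(1 − a) = 1/(1 − (-198)) = 1/199. Expand this rational in ℤ_3: compute digits iteratively via d_i = x_i mod 3, x_{i+1} = (x_i − d_i)/3. The first 6 digits are (1, 0, 2, 1, 1, 1).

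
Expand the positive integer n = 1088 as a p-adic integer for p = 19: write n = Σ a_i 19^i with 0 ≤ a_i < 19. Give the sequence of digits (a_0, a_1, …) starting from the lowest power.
(a_0, a_1, …) = (5, 0, 3)

Repeated division by 19 gives the digits low-to-high: 1088 = 5 + 3·19^2. Digit sequence: (5, 0, 3).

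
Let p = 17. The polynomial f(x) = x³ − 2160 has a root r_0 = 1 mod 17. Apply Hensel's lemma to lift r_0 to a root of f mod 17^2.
r_1 = 239 (mod 289)

Hensel: r_{i+1} = r_i − f(r_i)/f′(r_i) mod 17^{i+2}, where f′(x) = 3x². Iterate:
  r_0 = 1 (mod 17)
  r_1 = 239 (mod 289)
Final: r = 239 with f(r) ≡ 0 mod 17^2.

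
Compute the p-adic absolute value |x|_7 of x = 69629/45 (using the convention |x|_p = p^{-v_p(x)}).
|69629/45|_7 = 1/2401

Step 1 — compute v_7(x) by factoring powers of 7 out of the numerator and denominator: v_7(69629/45) = 4. Step 2 — apply |x|_p = p^{-v_p(x)} = 7^{-4} = 1/2401.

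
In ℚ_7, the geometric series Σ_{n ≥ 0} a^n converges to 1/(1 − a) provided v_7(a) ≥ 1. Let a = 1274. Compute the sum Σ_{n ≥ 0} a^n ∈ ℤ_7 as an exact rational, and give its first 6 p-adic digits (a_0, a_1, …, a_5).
Σ a^n = 1/(1 − a) = -1/1273;  first 6 digits = (1, 0, 5, 3, 4, 5)

v_7(a) = 2 ≥ 1, so the series converges in ℤ_7 to 1/(1 − a) = 1/(1 − 1274) = -1/1273. Expand this rational in ℤ_7: compute digits iteratively via d_i = x_i mod 7, x_{i+1} = (x_i − d_i)/7. The first 6 digits are (1, 0, 5, 3, 4, 5).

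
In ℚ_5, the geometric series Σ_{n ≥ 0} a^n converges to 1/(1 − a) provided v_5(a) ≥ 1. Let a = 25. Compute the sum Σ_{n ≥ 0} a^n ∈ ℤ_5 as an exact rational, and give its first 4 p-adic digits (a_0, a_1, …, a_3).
Σ a^n = 1/(1 − a) = -1/24;  first 4 digits = (1, 0, 1, 0)

v_5(a) = 2 ≥ 1, so the series converges in ℤ_5 to 1/(1 − a) = 1/(1 − 25) = -1/24. Expand this rational in ℤ_5: compute digits iteratively via d_i = x_i mod 5, x_{i+1} = (x_i − d_i)/5. The first 4 digits are (1, 0, 1, 0).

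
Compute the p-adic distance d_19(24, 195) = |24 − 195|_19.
d_19(24, 195) = 1/19

Step 1 — x − y = 24 − 195 = -171. Step 2 — v_19(-171) = 1 (factor: -171 = −(19^1 · 9); the sign does not affect v_p). Step 3 — |x − y|_19 = 19^{-1} = 1/19.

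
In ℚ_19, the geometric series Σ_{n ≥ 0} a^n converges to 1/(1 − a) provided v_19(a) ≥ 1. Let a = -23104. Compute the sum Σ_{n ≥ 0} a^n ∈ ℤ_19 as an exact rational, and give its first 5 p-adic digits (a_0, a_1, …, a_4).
Σ a^n = 1/(1 − a) = 1/23105;  first 5 digits = (1, 0, 12, 15, 10)

v_19(a) = 2 ≥ 1, so the series converges in ℤ_19 to 1/(1 − a) = 1/(1 − (-23104)) = 1/23105. Expand this rational in ℤ_19: compute digits iteratively via d_i = x_i mod 19, x_{i+1} = (x_i − d_i)/19. The first 5 digits are (1, 0, 12, 15, 10).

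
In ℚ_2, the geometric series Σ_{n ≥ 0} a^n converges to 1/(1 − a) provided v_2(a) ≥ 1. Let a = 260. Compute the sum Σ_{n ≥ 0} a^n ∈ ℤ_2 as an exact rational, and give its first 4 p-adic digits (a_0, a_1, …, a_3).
Σ a^n = 1/(1 − a) = -1/259;  first 4 digits = (1, 0, 1, 0)

v_2(a) = 2 ≥ 1, so the series converges in ℤ_2 to 1/(1 − a) = 1/(1 − 260) = -1/259. Expand this rational in ℤ_2: compute digits iteratively via d_i = x_i mod 2, x_{i+1} = (x_i − d_i)/2. The first 4 digits are (1, 0, 1, 0).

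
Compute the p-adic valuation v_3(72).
v_3(72) = 2

v_3(n) is the largest exponent k such that 3^k divides n. Factor out: 72 = 3^2 · 8. (Sign doesn't affect v_p.) So v_3(72) = 2.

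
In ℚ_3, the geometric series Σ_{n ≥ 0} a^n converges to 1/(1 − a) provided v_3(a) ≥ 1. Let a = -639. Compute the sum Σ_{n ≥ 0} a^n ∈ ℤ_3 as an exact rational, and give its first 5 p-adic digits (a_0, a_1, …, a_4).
Σ a^n = 1/(1 − a) = 1/640;  first 5 digits = (1, 0, 1, 0, 2)

v_3(a) = 2 ≥ 1, so the series converges in ℤ_3 to 1/(1 − a) = 1/(1 − (-639)) = 1/640. Expand this rational in ℤ_3: compute digits iteratively via d_i = x_i mod 3, x_{i+1} = (x_i − d_i)/3. The first 5 digits are (1, 0, 1, 0, 2).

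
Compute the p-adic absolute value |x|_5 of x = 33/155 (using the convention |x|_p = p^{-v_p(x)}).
|33/155|_5 = 5

Step 1 — compute v_5(x) by factoring powers of 5 out of the numerator and denominator: v_5(33/155) = -1. Step 2 — apply |x|_p = p^{-v_p(x)} = 5^{1} = 5.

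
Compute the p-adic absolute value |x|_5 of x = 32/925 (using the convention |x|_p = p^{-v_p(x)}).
|32/925|_5 = 25

Step 1 — compute v_5(x) by factoring powers of 5 out of the numerator and denominator: v_5(32/925) = -2. Step 2 — apply |x|_p = p^{-v_p(x)} = 5^{2} = 25.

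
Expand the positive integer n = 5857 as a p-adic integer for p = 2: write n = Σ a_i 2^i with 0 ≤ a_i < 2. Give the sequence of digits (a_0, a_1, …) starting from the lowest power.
(a_0, a_1, …) = (1, 0, 0, 0, 0, 1, 1, 1, 0, 1, 1, 0, 1)

Repeated division by 2 gives the digits low-to-high: 5857 = 1 + 1·2^5 + 1·2^6 + 1·2^7 + 1·2^9 + 1·2^10 + 1·2^12. Digit sequence: (1, 0, 0, 0, 0, 1, 1, 1, 0, 1, 1, 0, 1).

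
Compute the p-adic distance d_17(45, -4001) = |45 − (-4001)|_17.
d_17(45, -4001) = 1/289

Step 1 — x − y = 45 − (-4001) = 4046. Step 2 — v_17(4046) = 2 (factor: 4046 = (17^2 · 14); the sign does not affect v_p). Step 3 — |x − y|_17 = 17^{-2} = 1/289.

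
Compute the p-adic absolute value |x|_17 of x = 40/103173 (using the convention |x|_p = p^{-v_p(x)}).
|40/103173|_17 = 4913

Step 1 — compute v_17(x) by factoring powers of 17 out of the numerator and denominator: v_17(40/103173) = -3. Step 2 — apply |x|_p = p^{-v_p(x)} = 17^{3} = 4913.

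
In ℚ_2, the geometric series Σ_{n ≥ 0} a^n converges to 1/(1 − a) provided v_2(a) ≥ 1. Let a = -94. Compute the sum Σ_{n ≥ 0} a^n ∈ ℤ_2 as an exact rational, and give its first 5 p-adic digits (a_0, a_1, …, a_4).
Σ a^n = 1/(1 − a) = 1/95;  first 5 digits = (1, 1, 1, 1, 1)

v_2(a) = 1 ≥ 1, so the series converges in ℤ_2 to 1/(1 − a) = 1/(1 − (-94)) = 1/95. Expand this rational in ℤ_2: compute digits iteratively via d_i = x_i mod 2, x_{i+1} = (x_i − d_i)/2. The first 5 digits are (1, 1, 1, 1, 1).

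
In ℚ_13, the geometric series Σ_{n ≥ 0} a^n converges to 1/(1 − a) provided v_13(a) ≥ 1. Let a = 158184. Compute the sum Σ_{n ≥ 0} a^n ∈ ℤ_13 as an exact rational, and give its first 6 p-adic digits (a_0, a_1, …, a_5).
Σ a^n = 1/(1 − a) = -1/158183;  first 6 digits = (1, 0, 0, 7, 5, 0)

v_13(a) = 3 ≥ 1, so the series converges in ℤ_13 to 1/(1 − a) = 1/(1 − 158184) = -1/158183. Expand this rational in ℤ_13: compute digits iteratively via d_i = x_i mod 13, x_{i+1} = (x_i − d_i)/13. The first 6 digits are (1, 0, 0, 7, 5, 0).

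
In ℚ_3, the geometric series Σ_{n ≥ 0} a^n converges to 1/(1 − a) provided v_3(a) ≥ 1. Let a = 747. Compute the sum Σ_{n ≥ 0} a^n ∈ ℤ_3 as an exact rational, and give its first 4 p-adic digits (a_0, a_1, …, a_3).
Σ a^n = 1/(1 − a) = -1/746;  first 4 digits = (1, 0, 2, 0)

v_3(a) = 2 ≥ 1, so the series converges in ℤ_3 to 1/(1 − a) = 1/(1 − 747) = -1/746. Expand this rational in ℤ_3: compute digits iteratively via d_i = x_i mod 3, x_{i+1} = (x_i − d_i)/3. The first 4 digits are (1, 0, 2, 0).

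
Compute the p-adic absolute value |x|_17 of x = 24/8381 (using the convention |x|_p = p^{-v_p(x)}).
|24/8381|_17 = 289

Step 1 — compute v_17(x) by factoring powers of 17 out of the numerator and denominator: v_17(24/8381) = -2. Step 2 — apply |x|_p = p^{-v_p(x)} = 17^{2} = 289.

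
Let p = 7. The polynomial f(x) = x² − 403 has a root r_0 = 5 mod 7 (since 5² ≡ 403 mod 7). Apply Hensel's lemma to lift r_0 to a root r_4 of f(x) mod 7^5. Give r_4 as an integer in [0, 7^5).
r_4 = 15811 (mod 16807)

Hensel's recurrence: r_{i+1} = r_i − f(r_i)·(f′(r_i))^{-1} mod 7^{i+2}, with f′(x) = 2x. Iterate:
  r_0 = 5 (mod 7)
  r_1 = 33 (mod 49)
  r_2 = 33 (mod 343)
  r_3 = 1405 (mod 2401)
  r_4 = 15811 (mod 16807)
Final: r_4 = 15811, and one checks f(r_4) ≡ 0 mod 7^5.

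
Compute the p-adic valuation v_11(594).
v_11(594) = 1

v_11(n) is the largest exponent k such that 11^k divides n. Factor out: 594 = 11^1 · 54. (Sign doesn't affect v_p.) So v_11(594) = 1.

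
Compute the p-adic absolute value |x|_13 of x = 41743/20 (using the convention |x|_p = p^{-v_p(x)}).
|41743/20|_13 = 1/2197

Step 1 — compute v_13(x) by factoring powers of 13 out of the numerator and denominator: v_13(41743/20) = 3. Step 2 — apply |x|_p = p^{-v_p(x)} = 13^{-3} = 1/2197.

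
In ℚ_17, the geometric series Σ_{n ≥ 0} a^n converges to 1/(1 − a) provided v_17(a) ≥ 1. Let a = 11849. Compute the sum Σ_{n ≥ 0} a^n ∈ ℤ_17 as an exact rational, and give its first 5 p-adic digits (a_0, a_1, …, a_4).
Σ a^n = 1/(1 − a) = -1/11848;  first 5 digits = (1, 0, 7, 2, 15)

v_17(a) = 2 ≥ 1, so the series converges in ℤ_17 to 1/(1 − a) = 1/(1 − 11849) = -1/11848. Expand this rational in ℤ_17: compute digits iteratively via d_i = x_i mod 17, x_{i+1} = (x_i − d_i)/17. The first 5 digits are (1, 0, 7, 2, 15).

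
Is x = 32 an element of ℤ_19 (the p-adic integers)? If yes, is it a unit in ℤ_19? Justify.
x ∈ ℤ_19^× (unit); v_19(x) = 0

ℤ_19 = {x ∈ ℚ_19 : v_19(x) ≥ 0} and ℤ_19^× = {x ∈ ℤ_19 : v_19(x) = 0}. Here v_19(32) = v_19(num) − v_19(den) = 0; compare against these criteria.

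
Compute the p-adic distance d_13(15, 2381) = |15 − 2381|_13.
d_13(15, 2381) = 1/169

Step 1 — x − y = 15 − 2381 = -2366. Step 2 — v_13(-2366) = 2 (factor: -2366 = −(13^2 · 14); the sign does not affect v_p). Step 3 — |x − y|_13 = 13^{-2} = 1/169.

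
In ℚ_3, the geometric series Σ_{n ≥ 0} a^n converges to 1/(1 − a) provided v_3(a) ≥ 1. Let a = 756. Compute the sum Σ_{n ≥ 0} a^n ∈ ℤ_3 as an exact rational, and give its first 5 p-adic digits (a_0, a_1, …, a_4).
Σ a^n = 1/(1 − a) = -1/755;  first 5 digits = (1, 0, 0, 1, 0)

v_3(a) = 3 ≥ 1, so the series converges in ℤ_3 to 1/(1 − a) = 1/(1 − 756) = -1/755. Expand this rational in ℤ_3: compute digits iteratively via d_i = x_i mod 3, x_{i+1} = (x_i − d_i)/3. The first 5 digits are (1, 0, 0, 1, 0).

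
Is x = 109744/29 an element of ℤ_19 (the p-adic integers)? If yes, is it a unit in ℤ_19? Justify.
x ∈ ℤ_19 but not a unit; v_19(x) = 3 > 0

ℤ_19 = {x ∈ ℚ_19 : v_19(x) ≥ 0} and ℤ_19^× = {x ∈ ℤ_19 : v_19(x) = 0}. Here v_19(109744/29) = v_19(num) − v_19(den) = 3; compare against these criteria.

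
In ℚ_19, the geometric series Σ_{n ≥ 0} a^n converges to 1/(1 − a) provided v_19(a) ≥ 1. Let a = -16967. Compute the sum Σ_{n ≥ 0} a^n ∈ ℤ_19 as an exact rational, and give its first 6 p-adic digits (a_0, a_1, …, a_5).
Σ a^n = 1/(1 − a) = 1/16968;  first 6 digits = (1, 0, 10, 16, 4, 2)

v_19(a) = 2 ≥ 1, so the series converges in ℤ_19 to 1/(1 − a) = 1/(1 − (-16967)) = 1/16968. Expand this rational in ℤ_19: compute digits iteratively via d_i = x_i mod 19, x_{i+1} = (x_i − d_i)/19. The first 6 digits are (1, 0, 10, 16, 4, 2).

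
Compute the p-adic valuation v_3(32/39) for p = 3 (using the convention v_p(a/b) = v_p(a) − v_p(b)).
v_3(32/39) = -1

Factor powers of 3 from the numerator and denominator of the reduced fraction: 32 = 3^0 · 32 and 39 = 3^1 · 13. Apply v_p(a/b) = v_p(a) − v_p(b): v_3(32/39) = 0 − 1 = -1.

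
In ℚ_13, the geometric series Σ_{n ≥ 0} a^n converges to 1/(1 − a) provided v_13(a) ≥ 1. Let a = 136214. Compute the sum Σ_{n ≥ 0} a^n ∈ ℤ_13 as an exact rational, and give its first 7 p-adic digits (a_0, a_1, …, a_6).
Σ a^n = 1/(1 − a) = -1/136213;  first 7 digits = (1, 0, 0, 10, 4, 0, 9)

v_13(a) = 3 ≥ 1, so the series converges in ℤ_13 to 1/(1 − a) = 1/(1 − 136214) = -1/136213. Expand this rational in ℤ_13: compute digits iteratively via d_i = x_i mod 13, x_{i+1} = (x_i − d_i)/13. The first 7 digits are (1, 0, 0, 10, 4, 0, 9).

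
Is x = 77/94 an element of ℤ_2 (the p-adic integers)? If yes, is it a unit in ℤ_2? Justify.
x ∉ ℤ_2 (v_2(x) = -1 < 0)

ℤ_2 = {x ∈ ℚ_2 : v_2(x) ≥ 0} and ℤ_2^× = {x ∈ ℤ_2 : v_2(x) = 0}. Here v_2(77/94) = v_2(num) − v_2(den) = -1; compare against these criteria.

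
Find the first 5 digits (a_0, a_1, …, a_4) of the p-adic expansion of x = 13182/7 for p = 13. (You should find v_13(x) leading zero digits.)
(a_0, …, a_4) = (0, 0, 0, 12, 1)

v_13(13182/7) = 3, so a_0 = ... = a_2 = 0. Factor out: x = 13^3 · u with u = 6/7 a unit in ℤ_13. Expand u iteratively via a_{v+i} = u_i mod 13, u_{i+1} = (u_i − a_{v+i})/13:
  u_0 = 6/7;  a_3 = 12;  u_1 = (u_0 − 12)/13 = -6/7
  u_1 = -6/7;  a_4 = 1;  u_2 = (u_1 − 1)/13 = -1/7
Digits: (0, 0, 0, 12, 1).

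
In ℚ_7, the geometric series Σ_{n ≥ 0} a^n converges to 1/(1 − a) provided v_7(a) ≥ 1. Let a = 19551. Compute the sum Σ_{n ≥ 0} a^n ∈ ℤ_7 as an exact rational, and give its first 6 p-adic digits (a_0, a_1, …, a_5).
Σ a^n = 1/(1 − a) = -1/19550;  first 6 digits = (1, 0, 0, 1, 1, 1)

v_7(a) = 3 ≥ 1, so the series converges in ℤ_7 to 1/(1 − a) = 1/(1 − 19551) = -1/19550. Expand this rational in ℤ_7: compute digits iteratively via d_i = x_i mod 7, x_{i+1} = (x_i − d_i)/7. The first 6 digits are (1, 0, 0, 1, 1, 1).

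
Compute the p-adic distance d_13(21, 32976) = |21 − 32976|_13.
d_13(21, 32976) = 1/2197

Step 1 — x − y = 21 − 32976 = -32955. Step 2 — v_13(-32955) = 3 (factor: -32955 = −(13^3 · 15); the sign does not affect v_p). Step 3 — |x − y|_13 = 13^{-3} = 1/2197.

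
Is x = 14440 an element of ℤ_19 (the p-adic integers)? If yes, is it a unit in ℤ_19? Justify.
x ∈ ℤ_19 but not a unit; v_19(x) = 2 > 0

ℤ_19 = {x ∈ ℚ_19 : v_19(x) ≥ 0} and ℤ_19^× = {x ∈ ℤ_19 : v_19(x) = 0}. Here v_19(14440) = v_19(num) − v_19(den) = 2; compare against these criteria.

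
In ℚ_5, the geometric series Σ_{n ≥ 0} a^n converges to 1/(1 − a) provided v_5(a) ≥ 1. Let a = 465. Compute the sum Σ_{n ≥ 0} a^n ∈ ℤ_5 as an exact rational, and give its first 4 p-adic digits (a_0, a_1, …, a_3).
Σ a^n = 1/(1 − a) = -1/464;  first 4 digits = (1, 3, 2, 0)

v_5(a) = 1 ≥ 1, so the series converges in ℤ_5 to 1/(1 − a) = 1/(1 − 465) = -1/464. Expand this rational in ℤ_5: compute digits iteratively via d_i = x_i mod 5, x_{i+1} = (x_i − d_i)/5. The first 4 digits are (1, 3, 2, 0).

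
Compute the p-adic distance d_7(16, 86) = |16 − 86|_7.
d_7(16, 86) = 1/7

Step 1 — x − y = 16 − 86 = -70. Step 2 — v_7(-70) = 1 (factor: -70 = −(7^1 · 10); the sign does not affect v_p). Step 3 — |x − y|_7 = 7^{-1} = 1/7.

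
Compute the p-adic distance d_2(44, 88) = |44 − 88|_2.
d_2(44, 88) = 1/4

Step 1 — x − y = 44 − 88 = -44. Step 2 — v_2(-44) = 2 (factor: -44 = −(2^2 · 11); the sign does not affect v_p). Step 3 — |x − y|_2 = 2^{-2} = 1/4.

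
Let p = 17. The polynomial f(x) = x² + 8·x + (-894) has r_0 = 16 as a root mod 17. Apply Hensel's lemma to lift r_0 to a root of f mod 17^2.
r_1 = 101 (mod 289)

Hensel: r_{i+1} = r_i − f(r_i)·(f′(r_i))^{-1} mod 17^{i+2}, f′(x) = 2x + 8. Iterate:
  r_0 = 16 (mod 17)
  r_1 = 101 (mod 289)
Final: r = 101 satisfies f(r) ≡ 0 mod 17^2.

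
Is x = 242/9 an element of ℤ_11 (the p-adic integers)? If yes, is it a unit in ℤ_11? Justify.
x ∈ ℤ_11 but not a unit; v_11(x) = 2 > 0

ℤ_11 = {x ∈ ℚ_11 : v_11(x) ≥ 0} and ℤ_11^× = {x ∈ ℤ_11 : v_11(x) = 0}. Here v_11(242/9) = v_11(num) − v_11(den) = 2; compare against these criteria.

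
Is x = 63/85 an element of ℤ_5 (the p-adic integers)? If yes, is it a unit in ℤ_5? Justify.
x ∉ ℤ_5 (v_5(x) = -1 < 0)

ℤ_5 = {x ∈ ℚ_5 : v_5(x) ≥ 0} and ℤ_5^× = {x ∈ ℤ_5 : v_5(x) = 0}. Here v_5(63/85) = v_5(num) − v_5(den) = -1; compare against these criteria.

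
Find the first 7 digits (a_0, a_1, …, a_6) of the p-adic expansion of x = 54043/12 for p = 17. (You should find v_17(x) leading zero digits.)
(a_0, …, a_6) = (0, 0, 0, 8, 1, 7, 1)

v_17(54043/12) = 3, so a_0 = ... = a_2 = 0. Factor out: x = 17^3 · u with u = 11/12 a unit in ℤ_17. Expand u iteratively via a_{v+i} = u_i mod 17, u_{i+1} = (u_i − a_{v+i})/17:
  u_0 = 11/12;  a_3 = 8;  u_1 = (u_0 − 8)/17 = -5/12
  u_1 = -5/12;  a_4 = 1;  u_2 = (u_1 − 1)/17 = -1/12
  u_2 = -1/12;  a_5 = 7;  u_3 = (u_2 − 7)/17 = -5/12
  u_3 = -5/12;  a_6 = 1;  u_4 = (u_3 − 1)/17 = -1/12
Digits: (0, 0, 0, 8, 1, 7, 1).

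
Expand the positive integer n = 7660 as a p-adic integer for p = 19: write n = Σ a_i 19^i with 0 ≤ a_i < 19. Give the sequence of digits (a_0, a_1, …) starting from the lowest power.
(a_0, a_1, …) = (3, 4, 2, 1)

Repeated division by 19 gives the digits low-to-high: 7660 = 3 + 4·19^1 + 2·19^2 + 1·19^3. Digit sequence: (3, 4, 2, 1).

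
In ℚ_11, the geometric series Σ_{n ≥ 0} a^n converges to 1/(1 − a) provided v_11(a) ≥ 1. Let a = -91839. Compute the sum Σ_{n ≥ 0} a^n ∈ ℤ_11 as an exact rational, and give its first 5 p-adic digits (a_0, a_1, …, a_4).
Σ a^n = 1/(1 − a) = 1/91840;  first 5 digits = (1, 0, 0, 8, 4)

v_11(a) = 3 ≥ 1, so the series converges in ℤ_11 to 1/(1 − a) = 1/(1 − (-91839)) = 1/91840. Expand this rational in ℤ_11: compute digits iteratively via d_i = x_i mod 11, x_{i+1} = (x_i − d_i)/11. The first 5 digits are (1, 0, 0, 8, 4).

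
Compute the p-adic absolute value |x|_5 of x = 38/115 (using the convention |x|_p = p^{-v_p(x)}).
|38/115|_5 = 5

Step 1 — compute v_5(x) by factoring powers of 5 out of the numerator and denominator: v_5(38/115) = -1. Step 2 — apply |x|_p = p^{-v_p(x)} = 5^{1} = 5.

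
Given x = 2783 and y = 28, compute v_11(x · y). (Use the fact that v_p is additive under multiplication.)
v_11(77924) = 2

v_p(x) = 2 (factor: 2783 = 11^2 · 23); v_p(y) = 0 (factor: 28 = 11^0 · 28). Additivity: v_p(xy) = v_p(x) + v_p(y) = 2 + 0 = 2. (Direct check: xy = 77924 = 11^2 · (644).)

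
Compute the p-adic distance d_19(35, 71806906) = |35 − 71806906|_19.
d_19(35, 71806906) = 1/2476099

Step 1 — x − y = 35 − 71806906 = -71806871. Step 2 — v_19(-71806871) = 5 (factor: -71806871 = −(19^5 · 29); the sign does not affect v_p). Step 3 — |x − y|_19 = 19^{-5} = 1/2476099.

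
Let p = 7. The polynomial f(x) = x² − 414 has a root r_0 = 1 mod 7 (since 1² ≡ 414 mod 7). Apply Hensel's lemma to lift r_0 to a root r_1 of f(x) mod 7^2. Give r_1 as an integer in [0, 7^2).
r_1 = 36 (mod 49)

Hensel's recurrence: r_{i+1} = r_i − f(r_i)·(f′(r_i))^{-1} mod 7^{i+2}, with f′(x) = 2x. Iterate:
  r_0 = 1 (mod 7)
  r_1 = 36 (mod 49)
Final: r_1 = 36, and one checks f(r_1) ≡ 0 mod 7^2.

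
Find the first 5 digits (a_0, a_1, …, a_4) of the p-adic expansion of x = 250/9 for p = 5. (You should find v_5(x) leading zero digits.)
(a_0, …, a_4) = (0, 0, 0, 3, 0)

v_5(250/9) = 3, so a_0 = ... = a_2 = 0. Factor out: x = 5^3 · u with u = 2/9 a unit in ℤ_5. Expand u iteratively via a_{v+i} = u_i mod 5, u_{i+1} = (u_i − a_{v+i})/5:
  u_0 = 2/9;  a_3 = 3;  u_1 = (u_0 − 3)/5 = -5/9
  u_1 = -5/9;  a_4 = 0;  u_2 = (u_1 − 0)/5 = -1/9
Digits: (0, 0, 0, 3, 0).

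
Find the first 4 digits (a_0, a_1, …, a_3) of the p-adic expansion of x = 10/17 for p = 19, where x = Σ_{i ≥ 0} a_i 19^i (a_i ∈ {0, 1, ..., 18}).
(a_0, …, a_3) = (14, 6, 3, 11)

v_19(10/17) = 0 (numerator and denominator both coprime to 19), so x ∈ ℤ_19^×. Compute digits iteratively via a_i = x_i mod 19, x_{i+1} = (x_i − a_i)/19, with x_0 = x:
  x_0 = 10/17;  a_0 = 14;  x_1 = (x_0 − 14)/19 = -12/17
  x_1 = -12/17;  a_1 = 6;  x_2 = (x_1 − 6)/19 = -6/17
  x_2 = -6/17;  a_2 = 3;  x_3 = (x_2 − 3)/19 = -3/17
  x_3 = -3/17;  a_3 = 11;  x_4 = (x_3 − 11)/19 = -10/17
Digits: (14, 6, 3, 11).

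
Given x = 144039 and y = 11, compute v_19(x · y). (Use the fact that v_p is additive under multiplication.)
v_19(1584429) = 3

v_p(x) = 3 (factor: 144039 = 19^3 · 21); v_p(y) = 0 (factor: 11 = 19^0 · 11). Additivity: v_p(xy) = v_p(x) + v_p(y) = 3 + 0 = 3. (Direct check: xy = 1584429 = 19^3 · (231).)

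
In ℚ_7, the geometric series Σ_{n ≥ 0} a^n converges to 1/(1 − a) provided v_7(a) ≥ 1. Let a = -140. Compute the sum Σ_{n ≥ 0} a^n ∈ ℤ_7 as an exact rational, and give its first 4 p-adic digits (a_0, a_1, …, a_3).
Σ a^n = 1/(1 − a) = 1/141;  first 4 digits = (1, 1, 5, 1)

v_7(a) = 1 ≥ 1, so the series converges in ℤ_7 to 1/(1 − a) = 1/(1 − (-140)) = 1/141. Expand this rational in ℤ_7: compute digits iteratively via d_i = x_i mod 7, x_{i+1} = (x_i − d_i)/7. The first 4 digits are (1, 1, 5, 1).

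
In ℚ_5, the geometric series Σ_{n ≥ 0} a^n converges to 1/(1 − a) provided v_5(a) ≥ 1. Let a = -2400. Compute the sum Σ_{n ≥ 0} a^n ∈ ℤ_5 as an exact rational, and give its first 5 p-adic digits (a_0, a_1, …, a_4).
Σ a^n = 1/(1 − a) = 1/2401;  first 5 digits = (1, 0, 4, 0, 2)

v_5(a) = 2 ≥ 1, so the series converges in ℤ_5 to 1/(1 − a) = 1/(1 − (-2400)) = 1/2401. Expand this rational in ℤ_5: compute digits iteratively via d_i = x_i mod 5, x_{i+1} = (x_i − d_i)/5. The first 5 digits are (1, 0, 4, 0, 2).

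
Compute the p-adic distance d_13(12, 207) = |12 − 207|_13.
d_13(12, 207) = 1/13

Step 1 — x − y = 12 − 207 = -195. Step 2 — v_13(-195) = 1 (factor: -195 = −(13^1 · 15); the sign does not affect v_p). Step 3 — |x − y|_13 = 13^{-1} = 1/13.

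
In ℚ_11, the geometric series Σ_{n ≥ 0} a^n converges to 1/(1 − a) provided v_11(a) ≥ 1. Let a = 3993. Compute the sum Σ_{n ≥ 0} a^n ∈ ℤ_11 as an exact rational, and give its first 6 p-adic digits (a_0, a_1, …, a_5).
Σ a^n = 1/(1 − a) = -1/3992;  first 6 digits = (1, 0, 0, 3, 0, 0)

v_11(a) = 3 ≥ 1, so the series converges in ℤ_11 to 1/(1 − a) = 1/(1 − 3993) = -1/3992. Expand this rational in ℤ_11: compute digits iteratively via d_i = x_i mod 11, x_{i+1} = (x_i − d_i)/11. The first 6 digits are (1, 0, 0, 3, 0, 0).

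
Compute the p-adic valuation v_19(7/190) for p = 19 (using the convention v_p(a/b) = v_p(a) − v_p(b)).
v_19(7/190) = -1

Factor powers of 19 from the numerator and denominator of the reduced fraction: 7 = 19^0 · 7 and 190 = 19^1 · 10. Apply v_p(a/b) = v_p(a) − v_p(b): v_19(7/190) = 0 − 1 = -1.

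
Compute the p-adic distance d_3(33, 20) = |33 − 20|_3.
d_3(33, 20) = 1

Step 1 — x − y = 33 − 20 = 13. Step 2 — v_3(13) = 0 (factor: 13 = (3^0 · 13); the sign does not affect v_p). Step 3 — |x − y|_3 = 3^{0} = 1.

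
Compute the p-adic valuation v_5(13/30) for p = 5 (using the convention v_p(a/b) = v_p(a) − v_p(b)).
v_5(13/30) = -1

Factor powers of 5 from the numerator and denominator of the reduced fraction: 13 = 5^0 · 13 and 30 = 5^1 · 6. Apply v_p(a/b) = v_p(a) − v_p(b): v_5(13/30) = 0 − 1 = -1.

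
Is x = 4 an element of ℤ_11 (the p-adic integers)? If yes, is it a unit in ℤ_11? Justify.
x ∈ ℤ_11^× (unit); v_11(x) = 0

ℤ_11 = {x ∈ ℚ_11 : v_11(x) ≥ 0} and ℤ_11^× = {x ∈ ℤ_11 : v_11(x) = 0}. Here v_11(4) = v_11(num) − v_11(den) = 0; compare against these criteria.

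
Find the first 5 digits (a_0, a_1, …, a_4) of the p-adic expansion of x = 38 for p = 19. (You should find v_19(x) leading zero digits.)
(a_0, …, a_4) = (0, 2, 0, 0, 0)

v_19(38) = 1, so a_0 = ... = a_0 = 0. Factor out: x = 19^1 · u with u = 2 a unit in ℤ_19. Expand u iteratively via a_{v+i} = u_i mod 19, u_{i+1} = (u_i − a_{v+i})/19:
  u_0 = 2;  a_1 = 2;  u_1 = (u_0 − 2)/19 = 0
  u_1 = 0;  a_2 = 0;  u_2 = (u_1 − 0)/19 = 0
  u_2 = 0;  a_3 = 0;  u_3 = (u_2 − 0)/19 = 0
  u_3 = 0;  a_4 = 0;  u_4 = (u_3 − 0)/19 = 0
Digits: (0, 2, 0, 0, 0).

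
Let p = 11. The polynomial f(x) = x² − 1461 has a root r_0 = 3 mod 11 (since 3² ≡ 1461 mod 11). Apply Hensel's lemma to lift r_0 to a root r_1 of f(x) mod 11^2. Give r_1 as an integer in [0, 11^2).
r_1 = 3 (mod 121)

Hensel's recurrence: r_{i+1} = r_i − f(r_i)·(f′(r_i))^{-1} mod 11^{i+2}, with f′(x) = 2x. Iterate:
  r_0 = 3 (mod 11)
  r_1 = 3 (mod 121)
Final: r_1 = 3, and one checks f(r_1) ≡ 0 mod 11^2.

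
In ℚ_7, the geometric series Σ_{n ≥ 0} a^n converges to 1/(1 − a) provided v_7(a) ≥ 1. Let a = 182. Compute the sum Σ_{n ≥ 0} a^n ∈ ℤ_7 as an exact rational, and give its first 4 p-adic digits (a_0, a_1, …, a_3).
Σ a^n = 1/(1 − a) = -1/181;  first 4 digits = (1, 5, 0, 5)

v_7(a) = 1 ≥ 1, so the series converges in ℤ_7 to 1/(1 − a) = 1/(1 − 182) = -1/181. Expand this rational in ℤ_7: compute digits iteratively via d_i = x_i mod 7, x_{i+1} = (x_i − d_i)/7. The first 4 digits are (1, 5, 0, 5).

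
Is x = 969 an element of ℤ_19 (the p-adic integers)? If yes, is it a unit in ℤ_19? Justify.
x ∈ ℤ_19 but not a unit; v_19(x) = 1 > 0

ℤ_19 = {x ∈ ℚ_19 : v_19(x) ≥ 0} and ℤ_19^× = {x ∈ ℤ_19 : v_19(x) = 0}. Here v_19(969) = v_19(num) − v_19(den) = 1; compare against these criteria.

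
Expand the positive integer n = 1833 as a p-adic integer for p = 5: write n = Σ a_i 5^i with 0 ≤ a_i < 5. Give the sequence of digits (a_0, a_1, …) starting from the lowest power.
(a_0, a_1, …) = (3, 1, 3, 4, 2)

Repeated division by 5 gives the digits low-to-high: 1833 = 3 + 1·5^1 + 3·5^2 + 4·5^3 + 2·5^4. Digit sequence: (3, 1, 3, 4, 2).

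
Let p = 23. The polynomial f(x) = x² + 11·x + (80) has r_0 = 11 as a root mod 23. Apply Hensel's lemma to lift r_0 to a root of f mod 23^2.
r_1 = 402 (mod 529)

Hensel: r_{i+1} = r_i − f(r_i)·(f′(r_i))^{-1} mod 23^{i+2}, f′(x) = 2x + 11. Iterate:
  r_0 = 11 (mod 23)
  r_1 = 402 (mod 529)
Final: r = 402 satisfies f(r) ≡ 0 mod 23^2.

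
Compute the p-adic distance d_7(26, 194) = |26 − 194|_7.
d_7(26, 194) = 1/7

Step 1 — x − y = 26 − 194 = -168. Step 2 — v_7(-168) = 1 (factor: -168 = −(7^1 · 24); the sign does not affect v_p). Step 3 — |x − y|_7 = 7^{-1} = 1/7.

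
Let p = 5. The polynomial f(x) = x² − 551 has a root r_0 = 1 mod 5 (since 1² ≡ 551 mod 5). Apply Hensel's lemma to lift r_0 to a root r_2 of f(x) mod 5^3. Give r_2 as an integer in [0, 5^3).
r_2 = 26 (mod 125)

Hensel's recurrence: r_{i+1} = r_i − f(r_i)·(f′(r_i))^{-1} mod 5^{i+2}, with f′(x) = 2x. Iterate:
  r_0 = 1 (mod 5)
  r_1 = 1 (mod 25)
  r_2 = 26 (mod 125)
Final: r_2 = 26, and one checks f(r_2) ≡ 0 mod 5^3.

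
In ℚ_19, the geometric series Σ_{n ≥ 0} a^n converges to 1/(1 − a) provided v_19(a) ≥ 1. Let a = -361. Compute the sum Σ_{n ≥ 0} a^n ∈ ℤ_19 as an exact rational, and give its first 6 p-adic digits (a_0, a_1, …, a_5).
Σ a^n = 1/(1 − a) = 1/362;  first 6 digits = (1, 0, 18, 18, 0, 0)

v_19(a) = 2 ≥ 1, so the series converges in ℤ_19 to 1/(1 − a) = 1/(1 − (-361)) = 1/362. Expand this rational in ℤ_19: compute digits iteratively via d_i = x_i mod 19, x_{i+1} = (x_i − d_i)/19. The first 6 digits are (1, 0, 18, 18, 0, 0).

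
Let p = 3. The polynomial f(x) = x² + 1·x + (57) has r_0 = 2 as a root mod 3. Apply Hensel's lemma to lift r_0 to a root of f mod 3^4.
r_3 = 38 (mod 81)

Hensel: r_{i+1} = r_i − f(r_i)·(f′(r_i))^{-1} mod 3^{i+2}, f′(x) = 2x + 1. Iterate:
  r_0 = 2 (mod 3)
  r_1 = 2 (mod 9)
  r_2 = 11 (mod 27)
  r_3 = 38 (mod 81)
Final: r = 38 satisfies f(r) ≡ 0 mod 3^4.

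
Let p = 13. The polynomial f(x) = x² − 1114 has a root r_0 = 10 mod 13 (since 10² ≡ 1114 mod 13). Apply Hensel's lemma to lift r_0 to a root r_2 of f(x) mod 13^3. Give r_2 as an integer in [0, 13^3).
r_2 = 2038 (mod 2197)

Hensel's recurrence: r_{i+1} = r_i − f(r_i)·(f′(r_i))^{-1} mod 13^{i+2}, with f′(x) = 2x. Iterate:
  r_0 = 10 (mod 13)
  r_1 = 10 (mod 169)
  r_2 = 2038 (mod 2197)
Final: r_2 = 2038, and one checks f(r_2) ≡ 0 mod 13^3.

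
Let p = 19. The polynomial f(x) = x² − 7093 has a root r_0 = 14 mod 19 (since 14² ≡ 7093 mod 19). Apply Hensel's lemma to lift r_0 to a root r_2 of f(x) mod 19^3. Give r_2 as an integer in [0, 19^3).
r_2 = 299 (mod 6859)

Hensel's recurrence: r_{i+1} = r_i − f(r_i)·(f′(r_i))^{-1} mod 19^{i+2}, with f′(x) = 2x. Iterate:
  r_0 = 14 (mod 19)
  r_1 = 299 (mod 361)
  r_2 = 299 (mod 6859)
Final: r_2 = 299, and one checks f(r_2) ≡ 0 mod 19^3.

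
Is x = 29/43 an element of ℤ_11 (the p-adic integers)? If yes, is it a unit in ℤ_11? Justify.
x ∈ ℤ_11^× (unit); v_11(x) = 0

ℤ_11 = {x ∈ ℚ_11 : v_11(x) ≥ 0} and ℤ_11^× = {x ∈ ℤ_11 : v_11(x) = 0}. Here v_11(29/43) = v_11(num) − v_11(den) = 0; compare against these criteria.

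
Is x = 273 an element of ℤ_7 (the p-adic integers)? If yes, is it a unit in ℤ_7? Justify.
x ∈ ℤ_7 but not a unit; v_7(x) = 1 > 0

ℤ_7 = {x ∈ ℚ_7 : v_7(x) ≥ 0} and ℤ_7^× = {x ∈ ℤ_7 : v_7(x) = 0}. Here v_7(273) = v_7(num) − v_7(den) = 1; compare against these criteria.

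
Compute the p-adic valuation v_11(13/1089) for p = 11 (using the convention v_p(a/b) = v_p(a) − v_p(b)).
v_11(13/1089) = -2

Factor powers of 11 from the numerator and denominator of the reduced fraction: 13 = 11^0 · 13 and 1089 = 11^2 · 9. Apply v_p(a/b) = v_p(a) − v_p(b): v_11(13/1089) = 0 − 2 = -2.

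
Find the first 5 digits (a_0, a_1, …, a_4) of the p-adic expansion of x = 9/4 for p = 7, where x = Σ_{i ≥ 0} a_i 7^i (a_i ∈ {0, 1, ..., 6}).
(a_0, …, a_4) = (4, 5, 1, 5, 1)

v_7(9/4) = 0 (numerator and denominator both coprime to 7), so x ∈ ℤ_7^×. Compute digits iteratively via a_i = x_i mod 7, x_{i+1} = (x_i − a_i)/7, with x_0 = x:
  x_0 = 9/4;  a_0 = 4;  x_1 = (x_0 − 4)/7 = -1/4
  x_1 = -1/4;  a_1 = 5;  x_2 = (x_1 − 5)/7 = -3/4
  x_2 = -3/4;  a_2 = 1;  x_3 = (x_2 − 1)/7 = -1/4
  x_3 = -1/4;  a_3 = 5;  x_4 = (x_3 − 5)/7 = -3/4
  x_4 = -3/4;  a_4 = 1;  x_5 = (x_4 − 1)/7 = -1/4
Digits: (4, 5, 1, 5, 1).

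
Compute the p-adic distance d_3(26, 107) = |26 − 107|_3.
d_3(26, 107) = 1/81

Step 1 — x − y = 26 − 107 = -81. Step 2 — v_3(-81) = 4 (factor: -81 = −(3^4 · 1); the sign does not affect v_p). Step 3 — |x − y|_3 = 3^{-4} = 1/81.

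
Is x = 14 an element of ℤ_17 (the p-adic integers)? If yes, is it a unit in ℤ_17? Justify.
x ∈ ℤ_17^× (unit); v_17(x) = 0

ℤ_17 = {x ∈ ℚ_17 : v_17(x) ≥ 0} and ℤ_17^× = {x ∈ ℤ_17 : v_17(x) = 0}. Here v_17(14) = v_17(num) − v_17(den) = 0; compare against these criteria.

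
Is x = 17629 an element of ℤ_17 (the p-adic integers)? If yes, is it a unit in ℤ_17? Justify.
x ∈ ℤ_17 but not a unit; v_17(x) = 2 > 0

ℤ_17 = {x ∈ ℚ_17 : v_17(x) ≥ 0} and ℤ_17^× = {x ∈ ℤ_17 : v_17(x) = 0}. Here v_17(17629) = v_17(num) − v_17(den) = 2; compare against these criteria.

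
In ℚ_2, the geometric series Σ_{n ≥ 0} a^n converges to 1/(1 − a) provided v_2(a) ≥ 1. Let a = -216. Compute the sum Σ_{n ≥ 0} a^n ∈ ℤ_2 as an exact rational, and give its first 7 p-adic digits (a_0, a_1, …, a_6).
Σ a^n = 1/(1 − a) = 1/217;  first 7 digits = (1, 0, 0, 1, 0, 1, 1)

v_2(a) = 3 ≥ 1, so the series converges in ℤ_2 to 1/(1 − a) = 1/(1 − (-216)) = 1/217. Expand this rational in ℤ_2: compute digits iteratively via d_i = x_i mod 2, x_{i+1} = (x_i − d_i)/2. The first 7 digits are (1, 0, 0, 1, 0, 1, 1).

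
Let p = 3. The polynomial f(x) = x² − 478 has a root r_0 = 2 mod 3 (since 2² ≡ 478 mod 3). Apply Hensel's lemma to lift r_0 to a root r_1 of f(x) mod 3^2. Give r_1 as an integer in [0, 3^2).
r_1 = 8 (mod 9)

Hensel's recurrence: r_{i+1} = r_i − f(r_i)·(f′(r_i))^{-1} mod 3^{i+2}, with f′(x) = 2x. Iterate:
  r_0 = 2 (mod 3)
  r_1 = 8 (mod 9)
Final: r_1 = 8, and one checks f(r_1) ≡ 0 mod 3^2.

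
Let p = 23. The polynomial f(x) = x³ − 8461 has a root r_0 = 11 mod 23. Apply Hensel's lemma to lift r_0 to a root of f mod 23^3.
r_2 = 3875 (mod 12167)

Hensel: r_{i+1} = r_i − f(r_i)/f′(r_i) mod 23^{i+2}, where f′(x) = 3x². Iterate:
  r_0 = 11 (mod 23)
  r_1 = 172 (mod 529)
  r_2 = 3875 (mod 12167)
Final: r = 3875 with f(r) ≡ 0 mod 23^3.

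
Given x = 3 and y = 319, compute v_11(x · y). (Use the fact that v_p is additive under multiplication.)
v_11(957) = 1

v_p(x) = 0 (factor: 3 = 11^0 · 3); v_p(y) = 1 (factor: 319 = 11^1 · 29). Additivity: v_p(xy) = v_p(x) + v_p(y) = 0 + 1 = 1. (Direct check: xy = 957 = 11^1 · (87).)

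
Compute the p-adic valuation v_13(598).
v_13(598) = 1

v_13(n) is the largest exponent k such that 13^k divides n. Factor out: 598 = 13^1 · 46. (Sign doesn't affect v_p.) So v_13(598) = 1.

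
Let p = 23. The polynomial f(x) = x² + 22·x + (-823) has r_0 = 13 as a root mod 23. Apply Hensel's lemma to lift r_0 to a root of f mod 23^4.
r_3 = 161542 (mod 279841)

Hensel: r_{i+1} = r_i − f(r_i)·(f′(r_i))^{-1} mod 23^{i+2}, f′(x) = 2x + 22. Iterate:
  r_0 = 13 (mod 23)
  r_1 = 197 (mod 529)
  r_2 = 3371 (mod 12167)
  r_3 = 161542 (mod 279841)
Final: r = 161542 satisfies f(r) ≡ 0 mod 23^4.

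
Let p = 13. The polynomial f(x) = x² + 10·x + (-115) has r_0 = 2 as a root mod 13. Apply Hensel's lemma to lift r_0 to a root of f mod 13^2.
r_1 = 93 (mod 169)

Hensel: r_{i+1} = r_i − f(r_i)·(f′(r_i))^{-1} mod 13^{i+2}, f′(x) = 2x + 10. Iterate:
  r_0 = 2 (mod 13)
  r_1 = 93 (mod 169)
Final: r = 93 satisfies f(r) ≡ 0 mod 13^2.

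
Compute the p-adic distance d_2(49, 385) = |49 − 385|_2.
d_2(49, 385) = 1/16

Step 1 — x − y = 49 − 385 = -336. Step 2 — v_2(-336) = 4 (factor: -336 = −(2^4 · 21); the sign does not affect v_p). Step 3 — |x − y|_2 = 2^{-4} = 1/16.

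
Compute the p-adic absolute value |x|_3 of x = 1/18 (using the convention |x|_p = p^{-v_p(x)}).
|1/18|_3 = 9

Step 1 — compute v_3(x) by factoring powers of 3 out of the numerator and denominator: v_3(1/18) = -2. Step 2 — apply |x|_p = p^{-v_p(x)} = 3^{2} = 9.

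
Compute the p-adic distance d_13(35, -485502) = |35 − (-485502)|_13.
d_13(35, -485502) = 1/28561

Step 1 — x − y = 35 − (-485502) = 485537. Step 2 — v_13(485537) = 4 (factor: 485537 = (13^4 · 17); the sign does not affect v_p). Step 3 — |x − y|_13 = 13^{-4} = 1/28561.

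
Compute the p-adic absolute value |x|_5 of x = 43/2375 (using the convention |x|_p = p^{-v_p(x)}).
|43/2375|_5 = 125

Step 1 — compute v_5(x) by factoring powers of 5 out of the numerator and denominator: v_5(43/2375) = -3. Step 2 — apply |x|_p = p^{-v_p(x)} = 5^{3} = 125.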